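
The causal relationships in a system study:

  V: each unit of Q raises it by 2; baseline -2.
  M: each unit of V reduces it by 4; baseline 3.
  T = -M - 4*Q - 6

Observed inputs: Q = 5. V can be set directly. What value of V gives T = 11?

V = 10

Intervening on V fixes its value directly, overriding its dependence on Q.
Substituting into the T equation gives T = 4*V - 29.
Solve 4*V - 29 = 11: V = (11 + 29) / 4 = 10.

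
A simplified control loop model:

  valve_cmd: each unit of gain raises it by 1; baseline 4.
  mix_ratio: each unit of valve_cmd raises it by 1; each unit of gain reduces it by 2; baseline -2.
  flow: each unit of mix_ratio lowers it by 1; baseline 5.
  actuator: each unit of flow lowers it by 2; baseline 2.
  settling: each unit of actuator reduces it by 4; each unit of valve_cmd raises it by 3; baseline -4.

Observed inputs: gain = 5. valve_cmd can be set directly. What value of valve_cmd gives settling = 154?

Intervening on valve_cmd fixes its value directly, overriding its dependence on gain.
Substituting into the mix_ratio equation gives mix_ratio = valve_cmd - 12.
So flow = -valve_cmd + 17.
actuator becomes 2*valve_cmd - 32.
Substituting into the settling equation gives settling = -5*valve_cmd + 124.
Solve -5*valve_cmd + 124 = 154: valve_cmd = (154 - 124) / -5 = -6.

valve_cmd = -6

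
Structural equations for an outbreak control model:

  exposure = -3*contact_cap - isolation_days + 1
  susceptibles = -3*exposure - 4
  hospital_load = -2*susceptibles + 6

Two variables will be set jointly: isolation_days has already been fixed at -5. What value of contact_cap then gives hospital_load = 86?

contact_cap = -2

With isolation_days held at -5:
Substituting into the exposure equation gives exposure = -3*contact_cap + 6.
Substituting into the susceptibles equation gives susceptibles = 9*contact_cap - 22.
Substituting into the hospital_load equation gives hospital_load = -18*contact_cap + 50.
Solve -18*contact_cap + 50 = 86: contact_cap = (86 - 50) / -18 = -2.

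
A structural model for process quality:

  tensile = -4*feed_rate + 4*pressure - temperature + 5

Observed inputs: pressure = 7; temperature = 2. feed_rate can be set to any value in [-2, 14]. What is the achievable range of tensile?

Substituting into the tensile equation gives tensile = -4*feed_rate + 31.
Linear in feed_rate, so extremes are at the endpoints: feed_rate = -2 gives tensile = 39; feed_rate = 14 gives tensile = -25.

-25 to 39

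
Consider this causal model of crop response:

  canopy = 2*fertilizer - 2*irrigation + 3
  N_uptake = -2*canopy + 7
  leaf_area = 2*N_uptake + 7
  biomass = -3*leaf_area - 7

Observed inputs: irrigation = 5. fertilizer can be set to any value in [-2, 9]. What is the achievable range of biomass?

Substituting into the canopy equation gives canopy = 2*fertilizer - 7.
Substituting into the N_uptake equation gives N_uptake = -4*fertilizer + 21.
Substituting into the leaf_area equation gives leaf_area = -8*fertilizer + 49.
Substituting into the biomass equation gives biomass = 24*fertilizer - 154.
Linear in fertilizer, so extremes are at the endpoints: fertilizer = -2 gives biomass = -202; fertilizer = 9 gives biomass = 62.

-202 to 62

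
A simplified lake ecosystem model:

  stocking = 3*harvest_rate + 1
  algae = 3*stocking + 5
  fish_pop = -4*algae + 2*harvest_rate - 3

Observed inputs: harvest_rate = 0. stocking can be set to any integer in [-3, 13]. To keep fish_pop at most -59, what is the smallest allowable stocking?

stocking = 3

Intervening on stocking fixes its value directly, overriding its dependence on harvest_rate.
Substituting into the fish_pop equation gives fish_pop = -12*stocking - 23.
Require -12*stocking - 23 ≤ -59, so stocking ≥ 3.
The smallest integer in [-3, 13] satisfying this is 3.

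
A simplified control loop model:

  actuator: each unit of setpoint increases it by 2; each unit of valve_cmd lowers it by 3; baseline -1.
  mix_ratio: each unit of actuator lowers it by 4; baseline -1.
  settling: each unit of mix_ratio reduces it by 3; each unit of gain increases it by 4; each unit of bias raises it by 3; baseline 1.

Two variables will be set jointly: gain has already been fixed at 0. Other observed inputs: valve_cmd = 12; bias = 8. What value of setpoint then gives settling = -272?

With gain held at 0:
Substituting into the actuator equation gives actuator = 2*setpoint - 37.
mix_ratio becomes -8*setpoint + 147.
So settling = 24*setpoint - 416.
Solve 24*setpoint - 416 = -272: setpoint = (-272 + 416) / 24 = 6.

setpoint = 6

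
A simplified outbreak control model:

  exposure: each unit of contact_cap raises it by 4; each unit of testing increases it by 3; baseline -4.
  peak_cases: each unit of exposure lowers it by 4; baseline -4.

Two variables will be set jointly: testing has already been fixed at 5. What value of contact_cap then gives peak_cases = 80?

With testing held at 5:
Substituting into the exposure equation gives exposure = 4*contact_cap + 11.
peak_cases becomes -16*contact_cap - 48.
Solve -16*contact_cap - 48 = 80: contact_cap = (80 + 48) / -16 = -8.

contact_cap = -8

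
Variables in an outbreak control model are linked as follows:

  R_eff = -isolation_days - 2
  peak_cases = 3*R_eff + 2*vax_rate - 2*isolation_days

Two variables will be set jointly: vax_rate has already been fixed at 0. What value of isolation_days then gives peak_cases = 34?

With vax_rate held at 0:
Substituting into the peak_cases equation gives peak_cases = -5*isolation_days - 6.
Solve -5*isolation_days - 6 = 34: isolation_days = (34 + 6) / -5 = -8.

isolation_days = -8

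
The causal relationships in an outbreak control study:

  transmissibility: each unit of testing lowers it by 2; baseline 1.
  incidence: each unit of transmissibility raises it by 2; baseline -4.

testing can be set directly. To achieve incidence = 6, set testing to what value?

testing = -2

Substituting into the incidence equation gives incidence = -4*testing - 2.
Solve -4*testing - 2 = 6: testing = (6 + 2) / -4 = -2.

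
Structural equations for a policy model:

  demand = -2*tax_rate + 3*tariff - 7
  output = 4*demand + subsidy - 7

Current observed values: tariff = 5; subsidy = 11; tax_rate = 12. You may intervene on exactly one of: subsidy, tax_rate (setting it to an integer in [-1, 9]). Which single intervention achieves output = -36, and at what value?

Intervening on subsidy: output = subsidy - 71. Reaching -36 requires subsidy = 35, outside [-1, 9].
Intervening on tax_rate: with other inputs at their observed values, output = -8*tax_rate + 36. Solving for -36 gives tax_rate = 9, within [-1, 9].

set tax_rate = 9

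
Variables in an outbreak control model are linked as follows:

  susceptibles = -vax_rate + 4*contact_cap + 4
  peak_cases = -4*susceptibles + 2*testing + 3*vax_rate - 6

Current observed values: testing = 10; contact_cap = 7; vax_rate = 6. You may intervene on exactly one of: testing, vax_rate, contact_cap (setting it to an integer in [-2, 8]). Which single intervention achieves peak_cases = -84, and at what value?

Intervening on testing: with other inputs at their observed values, peak_cases = 2*testing - 92. Solving for -84 gives testing = 4, within [-2, 8].
Intervening on vax_rate: peak_cases = 7*vax_rate - 114. Reaching -84 requires vax_rate = 30/7, not an integer.
Intervening on contact_cap: peak_cases = -16*contact_cap + 40. Reaching -84 requires contact_cap = 31/4, not an integer.

set testing = 4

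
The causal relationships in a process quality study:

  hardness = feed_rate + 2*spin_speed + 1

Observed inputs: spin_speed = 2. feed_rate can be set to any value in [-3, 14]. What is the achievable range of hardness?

2 to 19

Substituting into the hardness equation gives hardness = feed_rate + 5.
Linear in feed_rate, so extremes are at the endpoints: feed_rate = -3 gives hardness = 2; feed_rate = 14 gives hardness = 19.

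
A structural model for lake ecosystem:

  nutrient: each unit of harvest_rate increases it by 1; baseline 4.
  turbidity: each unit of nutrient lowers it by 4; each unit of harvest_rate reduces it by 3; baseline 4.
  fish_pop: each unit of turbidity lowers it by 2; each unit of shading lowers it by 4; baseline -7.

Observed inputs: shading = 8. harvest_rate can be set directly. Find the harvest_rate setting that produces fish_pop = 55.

harvest_rate = 5

Substituting into the turbidity equation gives turbidity = -7*harvest_rate - 12.
This gives fish_pop = 14*harvest_rate - 15.
Solve 14*harvest_rate - 15 = 55: harvest_rate = (55 + 15) / 14 = 5.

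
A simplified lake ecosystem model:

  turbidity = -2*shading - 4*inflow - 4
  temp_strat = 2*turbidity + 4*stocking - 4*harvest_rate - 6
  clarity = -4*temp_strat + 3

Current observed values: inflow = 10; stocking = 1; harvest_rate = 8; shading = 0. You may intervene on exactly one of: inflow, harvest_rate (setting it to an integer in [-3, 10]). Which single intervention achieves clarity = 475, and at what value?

Intervening on inflow: clarity = 32*inflow + 171. Reaching 475 requires inflow = 19/2, not an integer.
Intervening on harvest_rate: with other inputs at their observed values, clarity = 16*harvest_rate + 363. Solving for 475 gives harvest_rate = 7, within [-3, 10].

set harvest_rate = 7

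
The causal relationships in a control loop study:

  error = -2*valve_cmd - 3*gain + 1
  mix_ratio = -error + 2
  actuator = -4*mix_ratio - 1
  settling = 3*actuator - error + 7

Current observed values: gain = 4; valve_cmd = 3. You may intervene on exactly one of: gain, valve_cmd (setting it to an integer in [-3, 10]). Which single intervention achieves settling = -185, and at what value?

Intervening on gain: settling = -33*gain - 75. Reaching -185 requires gain = 10/3, not an integer.
Intervening on valve_cmd: with other inputs at their observed values, settling = -22*valve_cmd - 141. Solving for -185 gives valve_cmd = 2, within [-3, 10].

set valve_cmd = 2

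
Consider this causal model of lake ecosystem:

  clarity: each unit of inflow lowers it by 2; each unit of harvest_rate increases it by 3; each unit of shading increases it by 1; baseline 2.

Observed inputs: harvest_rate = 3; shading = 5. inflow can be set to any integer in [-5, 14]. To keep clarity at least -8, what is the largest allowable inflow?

Substituting into the clarity equation gives clarity = -2*inflow + 16.
Require -2*inflow + 16 ≥ -8, so inflow ≤ 12.
The largest integer in [-5, 14] satisfying this is 12.

inflow = 12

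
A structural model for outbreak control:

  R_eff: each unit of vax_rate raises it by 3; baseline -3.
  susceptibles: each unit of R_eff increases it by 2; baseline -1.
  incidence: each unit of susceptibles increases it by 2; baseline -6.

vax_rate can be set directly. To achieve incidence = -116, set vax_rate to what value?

Substituting into the susceptibles equation gives susceptibles = 6*vax_rate - 7.
Substituting into the incidence equation gives incidence = 12*vax_rate - 20.
Solve 12*vax_rate - 20 = -116: vax_rate = (-116 + 20) / 12 = -8.

vax_rate = -8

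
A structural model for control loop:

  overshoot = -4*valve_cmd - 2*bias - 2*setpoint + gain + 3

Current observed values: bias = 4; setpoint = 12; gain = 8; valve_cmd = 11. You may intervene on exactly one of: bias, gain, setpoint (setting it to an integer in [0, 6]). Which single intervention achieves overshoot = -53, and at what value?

Intervening on bias: overshoot = -2*bias - 57. Reaching -53 requires bias = -2, outside [0, 6].
Intervening on gain: overshoot = gain - 73. Reaching -53 requires gain = 20, outside [0, 6].
Intervening on setpoint: with other inputs at their observed values, overshoot = -2*setpoint - 41. Solving for -53 gives setpoint = 6, within [0, 6].

set setpoint = 6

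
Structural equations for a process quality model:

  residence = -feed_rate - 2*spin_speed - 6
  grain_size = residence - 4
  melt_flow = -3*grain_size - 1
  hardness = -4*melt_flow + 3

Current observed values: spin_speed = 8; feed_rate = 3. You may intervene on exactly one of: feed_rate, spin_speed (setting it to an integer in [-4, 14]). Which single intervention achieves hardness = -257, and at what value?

Intervening on feed_rate: with other inputs at their observed values, hardness = -12*feed_rate - 305. Solving for -257 gives feed_rate = -4, within [-4, 14].
Intervening on spin_speed: hardness = -24*spin_speed - 149. Reaching -257 requires spin_speed = 9/2, not an integer.

set feed_rate = -4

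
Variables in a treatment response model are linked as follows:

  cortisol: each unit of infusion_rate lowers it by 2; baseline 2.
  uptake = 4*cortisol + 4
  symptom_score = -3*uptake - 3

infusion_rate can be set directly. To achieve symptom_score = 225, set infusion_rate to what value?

Substituting into the uptake equation gives uptake = -8*infusion_rate + 12.
Substituting into the symptom_score equation gives symptom_score = 24*infusion_rate - 39.
Solve 24*infusion_rate - 39 = 225: infusion_rate = (225 + 39) / 24 = 11.

infusion_rate = 11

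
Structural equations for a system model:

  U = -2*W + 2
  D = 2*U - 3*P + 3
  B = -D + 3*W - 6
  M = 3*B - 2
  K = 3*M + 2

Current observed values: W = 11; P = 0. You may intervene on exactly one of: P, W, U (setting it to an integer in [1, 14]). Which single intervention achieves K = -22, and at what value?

Intervening on P: K = 27*P + 572. Reaching -22 requires P = -22, outside [1, 14].
Intervening on W: K = 63*W - 121. Reaching -22 requires W = 11/7, not an integer.
Intervening on U: with other inputs at their observed values, K = -18*U + 212. Solving for -22 gives U = 13, within [1, 14].

set U = 13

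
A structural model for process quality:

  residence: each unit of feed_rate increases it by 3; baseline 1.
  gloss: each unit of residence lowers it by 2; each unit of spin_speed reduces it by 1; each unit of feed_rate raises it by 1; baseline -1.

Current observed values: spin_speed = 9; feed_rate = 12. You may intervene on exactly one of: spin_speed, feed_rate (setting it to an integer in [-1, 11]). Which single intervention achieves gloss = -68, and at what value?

set spin_speed = 5

Intervening on spin_speed: with other inputs at their observed values, gloss = -spin_speed - 63. Solving for -68 gives spin_speed = 5, within [-1, 11].
Intervening on feed_rate: gloss = -5*feed_rate - 12. Reaching -68 requires feed_rate = 56/5, not an integer.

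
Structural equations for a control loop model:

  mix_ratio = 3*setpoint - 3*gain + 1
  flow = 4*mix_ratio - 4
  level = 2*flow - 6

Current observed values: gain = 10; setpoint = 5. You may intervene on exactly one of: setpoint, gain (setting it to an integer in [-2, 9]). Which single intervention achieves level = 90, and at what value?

set gain = 1

Intervening on setpoint: level = 24*setpoint - 246. Reaching 90 requires setpoint = 14, outside [-2, 9].
Intervening on gain: with other inputs at their observed values, level = -24*gain + 114. Solving for 90 gives gain = 1, within [-2, 9].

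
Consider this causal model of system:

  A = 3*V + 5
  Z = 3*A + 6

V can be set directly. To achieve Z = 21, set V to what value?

Substituting into the Z equation gives Z = 9*V + 21.
Solve 9*V + 21 = 21: V = (21 - 21) / 9 = 0.

V = 0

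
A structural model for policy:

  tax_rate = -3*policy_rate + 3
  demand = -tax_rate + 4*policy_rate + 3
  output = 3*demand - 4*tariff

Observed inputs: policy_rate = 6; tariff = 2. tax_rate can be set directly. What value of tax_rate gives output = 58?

tax_rate = 5

Intervening on tax_rate fixes its value directly, overriding its dependence on policy_rate.
Substituting into the demand equation gives demand = -tax_rate + 27.
Substituting into the output equation gives output = -3*tax_rate + 73.
Solve -3*tax_rate + 73 = 58: tax_rate = (58 - 73) / -3 = 5.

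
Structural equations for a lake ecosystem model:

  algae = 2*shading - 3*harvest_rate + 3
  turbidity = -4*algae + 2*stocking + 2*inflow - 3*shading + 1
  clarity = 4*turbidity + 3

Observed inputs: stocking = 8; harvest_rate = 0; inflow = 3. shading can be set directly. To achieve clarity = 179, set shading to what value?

shading = -3

Substituting into the algae equation gives algae = 2*shading + 3.
So turbidity = -11*shading + 11.
clarity becomes -44*shading + 47.
Solve -44*shading + 47 = 179: shading = (179 - 47) / -44 = -3.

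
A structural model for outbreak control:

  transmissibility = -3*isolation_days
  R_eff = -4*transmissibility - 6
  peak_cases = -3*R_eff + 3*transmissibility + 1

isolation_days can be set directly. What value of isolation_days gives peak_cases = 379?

isolation_days = -8

Substituting into the R_eff equation gives R_eff = 12*isolation_days - 6.
peak_cases becomes -45*isolation_days + 19.
Solve -45*isolation_days + 19 = 379: isolation_days = (379 - 19) / -45 = -8.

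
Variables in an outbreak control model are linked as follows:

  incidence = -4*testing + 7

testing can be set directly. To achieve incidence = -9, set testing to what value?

Solve -4*testing + 7 = -9: testing = (-9 - 7) / -4 = 4.

testing = 4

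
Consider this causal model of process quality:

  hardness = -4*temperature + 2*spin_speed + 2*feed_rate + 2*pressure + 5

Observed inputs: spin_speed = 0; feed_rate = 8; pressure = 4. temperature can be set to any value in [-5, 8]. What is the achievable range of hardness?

-3 to 49

Substituting into the hardness equation gives hardness = -4*temperature + 29.
Linear in temperature, so extremes are at the endpoints: temperature = -5 gives hardness = 49; temperature = 8 gives hardness = -3.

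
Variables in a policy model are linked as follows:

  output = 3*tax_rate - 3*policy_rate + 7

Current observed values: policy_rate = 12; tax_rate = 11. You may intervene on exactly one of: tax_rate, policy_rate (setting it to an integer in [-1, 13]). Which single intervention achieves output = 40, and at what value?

Intervening on tax_rate: output = 3*tax_rate - 29. Reaching 40 requires tax_rate = 23, outside [-1, 13].
Intervening on policy_rate: with other inputs at their observed values, output = -3*policy_rate + 40. Solving for 40 gives policy_rate = 0, within [-1, 13].

set policy_rate = 0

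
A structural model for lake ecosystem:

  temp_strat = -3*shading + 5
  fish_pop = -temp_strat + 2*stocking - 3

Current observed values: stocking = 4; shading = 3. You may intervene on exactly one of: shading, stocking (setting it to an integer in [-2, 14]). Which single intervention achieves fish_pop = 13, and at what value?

set stocking = 6

Intervening on shading: fish_pop = 3*shading. Reaching 13 requires shading = 13/3, not an integer.
Intervening on stocking: with other inputs at their observed values, fish_pop = 2*stocking + 1. Solving for 13 gives stocking = 6, within [-2, 14].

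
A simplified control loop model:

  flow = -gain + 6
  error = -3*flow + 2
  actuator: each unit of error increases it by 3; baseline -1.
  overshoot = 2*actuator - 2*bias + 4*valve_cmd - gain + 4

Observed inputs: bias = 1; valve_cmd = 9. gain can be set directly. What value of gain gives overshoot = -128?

gain = -4

Substituting into the error equation gives error = 3*gain - 16.
So actuator = 9*gain - 49.
Substituting into the overshoot equation gives overshoot = 17*gain - 60.
Solve 17*gain - 60 = -128: gain = (-128 + 60) / 17 = -4.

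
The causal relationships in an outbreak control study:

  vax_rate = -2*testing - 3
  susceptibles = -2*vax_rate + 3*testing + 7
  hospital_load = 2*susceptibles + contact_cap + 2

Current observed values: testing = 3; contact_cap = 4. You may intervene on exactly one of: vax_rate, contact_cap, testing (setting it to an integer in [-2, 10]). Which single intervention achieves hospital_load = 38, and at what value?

set vax_rate = 0

Intervening on vax_rate: with other inputs at their observed values, hospital_load = -4*vax_rate + 38. Solving for 38 gives vax_rate = 0, within [-2, 10].
Intervening on contact_cap: hospital_load = contact_cap + 70. Reaching 38 requires contact_cap = -32, outside [-2, 10].
Intervening on testing: hospital_load = 14*testing + 32. Reaching 38 requires testing = 3/7, not an integer.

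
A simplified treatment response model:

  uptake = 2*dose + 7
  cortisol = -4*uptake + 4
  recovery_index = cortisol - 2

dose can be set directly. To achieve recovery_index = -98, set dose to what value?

Substituting into the cortisol equation gives cortisol = -8*dose - 24.
So recovery_index = -8*dose - 26.
Solve -8*dose - 26 = -98: dose = (-98 + 26) / -8 = 9.

dose = 9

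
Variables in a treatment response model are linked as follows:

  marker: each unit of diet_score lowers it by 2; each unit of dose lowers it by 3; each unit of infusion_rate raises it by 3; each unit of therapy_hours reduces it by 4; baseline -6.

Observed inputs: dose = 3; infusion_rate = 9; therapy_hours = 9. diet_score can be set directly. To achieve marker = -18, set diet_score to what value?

Substituting into the marker equation gives marker = -2*diet_score - 24.
Solve -2*diet_score - 24 = -18: diet_score = (-18 + 24) / -2 = -3.

diet_score = -3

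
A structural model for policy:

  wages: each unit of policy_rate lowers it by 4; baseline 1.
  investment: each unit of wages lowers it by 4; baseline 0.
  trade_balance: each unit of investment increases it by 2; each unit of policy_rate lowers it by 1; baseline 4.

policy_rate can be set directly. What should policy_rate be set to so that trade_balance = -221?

policy_rate = -7

Substituting into the investment equation gives investment = 16*policy_rate - 4.
So trade_balance = 31*policy_rate - 4.
Solve 31*policy_rate - 4 = -221: policy_rate = (-221 + 4) / 31 = -7.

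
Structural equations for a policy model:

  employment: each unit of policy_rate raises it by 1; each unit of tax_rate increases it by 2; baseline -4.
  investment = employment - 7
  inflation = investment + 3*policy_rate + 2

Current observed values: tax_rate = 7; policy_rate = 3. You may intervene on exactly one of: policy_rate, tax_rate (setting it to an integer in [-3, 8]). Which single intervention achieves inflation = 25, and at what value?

set policy_rate = 5

Intervening on policy_rate: with other inputs at their observed values, inflation = 4*policy_rate + 5. Solving for 25 gives policy_rate = 5, within [-3, 8].
Intervening on tax_rate: inflation = 2*tax_rate + 3. Reaching 25 requires tax_rate = 11, outside [-3, 8].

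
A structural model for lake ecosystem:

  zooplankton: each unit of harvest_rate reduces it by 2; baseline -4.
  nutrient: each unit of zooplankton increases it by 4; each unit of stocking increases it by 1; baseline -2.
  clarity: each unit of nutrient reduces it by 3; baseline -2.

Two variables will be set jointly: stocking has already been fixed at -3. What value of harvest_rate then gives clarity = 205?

harvest_rate = 6

With stocking held at -3:
Substituting into the nutrient equation gives nutrient = -8*harvest_rate - 21.
clarity becomes 24*harvest_rate + 61.
Solve 24*harvest_rate + 61 = 205: harvest_rate = (205 - 61) / 24 = 6.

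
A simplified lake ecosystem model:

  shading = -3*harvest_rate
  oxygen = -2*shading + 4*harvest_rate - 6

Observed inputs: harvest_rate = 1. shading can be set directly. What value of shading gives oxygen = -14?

shading = 6

Intervening on shading fixes its value directly, overriding its dependence on harvest_rate.
Substituting into the oxygen equation gives oxygen = -2*shading - 2.
Solve -2*shading - 2 = -14: shading = (-14 + 2) / -2 = 6.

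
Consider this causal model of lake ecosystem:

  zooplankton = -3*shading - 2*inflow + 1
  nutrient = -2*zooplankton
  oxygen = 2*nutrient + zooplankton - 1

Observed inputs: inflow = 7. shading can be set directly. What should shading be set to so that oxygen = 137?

shading = 11

Substituting into the zooplankton equation gives zooplankton = -3*shading - 13.
This gives nutrient = 6*shading + 26.
oxygen becomes 9*shading + 38.
Solve 9*shading + 38 = 137: shading = (137 - 38) / 9 = 11.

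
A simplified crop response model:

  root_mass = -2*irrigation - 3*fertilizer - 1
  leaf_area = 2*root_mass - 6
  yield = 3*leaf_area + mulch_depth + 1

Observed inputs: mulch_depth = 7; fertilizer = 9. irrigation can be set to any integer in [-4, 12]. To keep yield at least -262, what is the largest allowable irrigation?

irrigation = 7

Substituting into the root_mass equation gives root_mass = -2*irrigation - 28.
leaf_area becomes -4*irrigation - 62.
Substituting into the yield equation gives yield = -12*irrigation - 178.
Require -12*irrigation - 178 ≥ -262, so irrigation ≤ 7.
The largest integer in [-4, 12] satisfying this is 7.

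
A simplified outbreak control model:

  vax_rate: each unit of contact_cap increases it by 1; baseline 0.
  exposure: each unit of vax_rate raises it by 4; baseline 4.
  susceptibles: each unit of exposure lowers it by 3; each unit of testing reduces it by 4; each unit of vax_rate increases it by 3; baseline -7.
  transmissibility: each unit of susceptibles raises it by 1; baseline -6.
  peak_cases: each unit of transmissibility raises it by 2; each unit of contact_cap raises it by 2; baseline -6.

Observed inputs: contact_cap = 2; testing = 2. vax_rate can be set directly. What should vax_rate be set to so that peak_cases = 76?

vax_rate = -8

Intervening on vax_rate fixes its value directly, overriding its dependence on contact_cap.
Substituting into the susceptibles equation gives susceptibles = -9*vax_rate - 27.
transmissibility becomes -9*vax_rate - 33.
Substituting into the peak_cases equation gives peak_cases = -18*vax_rate - 68.
Solve -18*vax_rate - 68 = 76: vax_rate = (76 + 68) / -18 = -8.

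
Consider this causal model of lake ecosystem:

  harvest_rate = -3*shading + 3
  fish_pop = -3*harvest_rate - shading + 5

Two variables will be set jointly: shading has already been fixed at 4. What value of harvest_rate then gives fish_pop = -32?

With shading held at 4:
Intervening on harvest_rate fixes its value directly, overriding its dependence on shading.
Substituting into the fish_pop equation gives fish_pop = -3*harvest_rate + 1.
Solve -3*harvest_rate + 1 = -32: harvest_rate = (-32 - 1) / -3 = 11.

harvest_rate = 11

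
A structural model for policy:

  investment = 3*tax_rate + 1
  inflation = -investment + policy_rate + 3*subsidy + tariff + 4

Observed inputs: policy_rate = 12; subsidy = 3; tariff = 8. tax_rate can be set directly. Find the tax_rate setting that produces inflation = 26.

Substituting into the inflation equation gives inflation = -3*tax_rate + 32.
Solve -3*tax_rate + 32 = 26: tax_rate = (26 - 32) / -3 = 2.

tax_rate = 2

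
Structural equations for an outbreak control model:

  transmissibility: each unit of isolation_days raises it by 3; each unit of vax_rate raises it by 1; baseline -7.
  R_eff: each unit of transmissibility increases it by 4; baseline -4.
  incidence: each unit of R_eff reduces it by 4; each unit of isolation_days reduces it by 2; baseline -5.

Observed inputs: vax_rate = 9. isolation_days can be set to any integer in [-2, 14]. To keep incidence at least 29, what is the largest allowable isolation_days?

isolation_days = -1

Substituting into the transmissibility equation gives transmissibility = 3*isolation_days + 2.
This gives R_eff = 12*isolation_days + 4.
Substituting into the incidence equation gives incidence = -50*isolation_days - 21.
Require -50*isolation_days - 21 ≥ 29, so isolation_days ≤ -1.
The largest integer in [-2, 14] satisfying this is -1.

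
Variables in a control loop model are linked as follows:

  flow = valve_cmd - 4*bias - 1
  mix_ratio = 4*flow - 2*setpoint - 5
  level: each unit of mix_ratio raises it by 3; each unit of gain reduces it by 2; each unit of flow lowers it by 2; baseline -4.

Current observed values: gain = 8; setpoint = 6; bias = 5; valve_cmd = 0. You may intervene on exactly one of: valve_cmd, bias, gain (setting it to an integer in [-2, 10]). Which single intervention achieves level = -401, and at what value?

set bias = 8

Intervening on valve_cmd: level = 10*valve_cmd - 281. Reaching -401 requires valve_cmd = -12, outside [-2, 10].
Intervening on bias: with other inputs at their observed values, level = -40*bias - 81. Solving for -401 gives bias = 8, within [-2, 10].
Intervening on gain: level = -2*gain - 265. Reaching -401 requires gain = 68, outside [-2, 10].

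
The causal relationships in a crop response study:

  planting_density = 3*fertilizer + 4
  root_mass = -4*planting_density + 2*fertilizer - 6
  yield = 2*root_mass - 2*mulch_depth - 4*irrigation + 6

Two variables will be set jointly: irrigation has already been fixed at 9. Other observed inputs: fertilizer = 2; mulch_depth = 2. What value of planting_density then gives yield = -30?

With irrigation held at 9:
Intervening on planting_density fixes its value directly, overriding its dependence on fertilizer.
Substituting into the root_mass equation gives root_mass = -4*planting_density - 2.
Substituting into the yield equation gives yield = -8*planting_density - 38.
Solve -8*planting_density - 38 = -30: planting_density = (-30 + 38) / -8 = -1.

planting_density = -1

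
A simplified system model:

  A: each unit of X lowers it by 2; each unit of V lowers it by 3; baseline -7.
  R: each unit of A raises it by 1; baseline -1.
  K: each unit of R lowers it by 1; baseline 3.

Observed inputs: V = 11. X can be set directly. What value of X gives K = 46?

Substituting into the A equation gives A = -2*X - 40.
Substituting into the R equation gives R = -2*X - 41.
So K = 2*X + 44.
Solve 2*X + 44 = 46: X = (46 - 44) / 2 = 1.

X = 1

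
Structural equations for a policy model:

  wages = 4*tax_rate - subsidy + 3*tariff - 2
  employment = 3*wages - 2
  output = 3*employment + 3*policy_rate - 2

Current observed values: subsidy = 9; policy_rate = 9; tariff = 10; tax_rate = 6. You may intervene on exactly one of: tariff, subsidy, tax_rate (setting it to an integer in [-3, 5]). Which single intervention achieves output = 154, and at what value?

set tax_rate = -1

Intervening on tariff: output = 27*tariff + 136. Reaching 154 requires tariff = 2/3, not an integer.
Intervening on subsidy: output = -9*subsidy + 487. Reaching 154 requires subsidy = 37, outside [-3, 5].
Intervening on tax_rate: with other inputs at their observed values, output = 36*tax_rate + 190. Solving for 154 gives tax_rate = -1, within [-3, 5].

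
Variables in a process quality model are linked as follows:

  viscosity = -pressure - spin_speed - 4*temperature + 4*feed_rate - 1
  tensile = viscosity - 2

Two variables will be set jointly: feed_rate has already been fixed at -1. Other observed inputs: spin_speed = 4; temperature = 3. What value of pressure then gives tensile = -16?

pressure = -7

With feed_rate held at -1:
Substituting into the viscosity equation gives viscosity = -pressure - 21.
This gives tensile = -pressure - 23.
Solve -pressure - 23 = -16: pressure = (-16 + 23) / -1 = -7.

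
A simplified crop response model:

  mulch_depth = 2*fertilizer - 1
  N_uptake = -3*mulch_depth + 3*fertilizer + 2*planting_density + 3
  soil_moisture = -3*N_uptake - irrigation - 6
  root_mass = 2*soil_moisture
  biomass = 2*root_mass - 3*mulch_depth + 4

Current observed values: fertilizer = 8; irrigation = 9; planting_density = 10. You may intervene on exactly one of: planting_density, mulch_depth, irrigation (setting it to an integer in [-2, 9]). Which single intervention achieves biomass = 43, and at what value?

set planting_density = 3

Intervening on planting_density: with other inputs at their observed values, biomass = -24*planting_density + 115. Solving for 43 gives planting_density = 3, within [-2, 9].
Intervening on mulch_depth: biomass = 33*mulch_depth - 620. Reaching 43 requires mulch_depth = 221/11, not an integer.
Intervening on irrigation: biomass = -4*irrigation - 89. Reaching 43 requires irrigation = -33, outside [-2, 9].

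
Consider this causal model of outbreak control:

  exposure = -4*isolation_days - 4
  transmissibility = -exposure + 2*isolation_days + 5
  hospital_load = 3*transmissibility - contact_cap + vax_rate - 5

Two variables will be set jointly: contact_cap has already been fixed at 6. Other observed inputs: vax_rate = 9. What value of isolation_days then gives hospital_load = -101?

With contact_cap held at 6:
Substituting into the transmissibility equation gives transmissibility = 6*isolation_days + 9.
This gives hospital_load = 18*isolation_days + 25.
Solve 18*isolation_days + 25 = -101: isolation_days = (-101 - 25) / 18 = -7.

isolation_days = -7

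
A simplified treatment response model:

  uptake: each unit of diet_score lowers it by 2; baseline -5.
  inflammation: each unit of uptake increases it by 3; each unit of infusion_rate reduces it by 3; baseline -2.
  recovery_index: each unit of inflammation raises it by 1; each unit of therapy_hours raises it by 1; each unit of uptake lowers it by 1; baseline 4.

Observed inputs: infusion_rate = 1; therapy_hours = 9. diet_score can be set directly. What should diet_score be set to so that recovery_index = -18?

Substituting into the inflammation equation gives inflammation = -6*diet_score - 20.
This gives recovery_index = -4*diet_score - 2.
Solve -4*diet_score - 2 = -18: diet_score = (-18 + 2) / -4 = 4.

diet_score = 4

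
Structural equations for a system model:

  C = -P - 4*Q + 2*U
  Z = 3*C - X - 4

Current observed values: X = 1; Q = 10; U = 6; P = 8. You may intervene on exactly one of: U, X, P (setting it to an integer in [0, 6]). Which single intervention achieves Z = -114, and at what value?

set X = 2

Intervening on U: Z = 6*U - 149. Reaching -114 requires U = 35/6, not an integer.
Intervening on X: with other inputs at their observed values, Z = -X - 112. Solving for -114 gives X = 2, within [0, 6].
Intervening on P: Z = -3*P - 89. Reaching -114 requires P = 25/3, not an integer.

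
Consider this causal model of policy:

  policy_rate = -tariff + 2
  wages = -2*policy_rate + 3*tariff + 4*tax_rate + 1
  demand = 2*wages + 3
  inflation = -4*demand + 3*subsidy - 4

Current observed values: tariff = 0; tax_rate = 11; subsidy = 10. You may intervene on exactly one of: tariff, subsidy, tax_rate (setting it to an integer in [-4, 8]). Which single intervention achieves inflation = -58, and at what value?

Intervening on tariff: inflation = -40*tariff - 314. Reaching -58 requires tariff = -32/5, not an integer.
Intervening on subsidy: inflation = 3*subsidy - 344. Reaching -58 requires subsidy = 286/3, not an integer.
Intervening on tax_rate: with other inputs at their observed values, inflation = -32*tax_rate + 38. Solving for -58 gives tax_rate = 3, within [-4, 8].

set tax_rate = 3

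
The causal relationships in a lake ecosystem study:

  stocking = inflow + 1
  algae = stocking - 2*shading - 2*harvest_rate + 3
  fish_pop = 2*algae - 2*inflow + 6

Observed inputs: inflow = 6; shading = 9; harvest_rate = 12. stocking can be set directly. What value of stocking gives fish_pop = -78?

Intervening on stocking fixes its value directly, overriding its dependence on inflow.
Substituting into the algae equation gives algae = stocking - 39.
So fish_pop = 2*stocking - 84.
Solve 2*stocking - 84 = -78: stocking = (-78 + 84) / 2 = 3.

stocking = 3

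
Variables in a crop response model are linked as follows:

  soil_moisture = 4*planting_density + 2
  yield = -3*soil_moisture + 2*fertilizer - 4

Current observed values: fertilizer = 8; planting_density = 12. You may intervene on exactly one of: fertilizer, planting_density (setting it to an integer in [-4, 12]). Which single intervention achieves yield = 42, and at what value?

set planting_density = -3

Intervening on fertilizer: yield = 2*fertilizer - 154. Reaching 42 requires fertilizer = 98, outside [-4, 12].
Intervening on planting_density: with other inputs at their observed values, yield = -12*planting_density + 6. Solving for 42 gives planting_density = -3, within [-4, 12].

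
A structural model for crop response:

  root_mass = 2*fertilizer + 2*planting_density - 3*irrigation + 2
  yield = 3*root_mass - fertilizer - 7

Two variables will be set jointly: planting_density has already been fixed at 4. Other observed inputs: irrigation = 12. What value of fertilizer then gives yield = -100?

With planting_density held at 4:
Substituting into the root_mass equation gives root_mass = 2*fertilizer - 26.
Substituting into the yield equation gives yield = 5*fertilizer - 85.
Solve 5*fertilizer - 85 = -100: fertilizer = (-100 + 85) / 5 = -3.

fertilizer = -3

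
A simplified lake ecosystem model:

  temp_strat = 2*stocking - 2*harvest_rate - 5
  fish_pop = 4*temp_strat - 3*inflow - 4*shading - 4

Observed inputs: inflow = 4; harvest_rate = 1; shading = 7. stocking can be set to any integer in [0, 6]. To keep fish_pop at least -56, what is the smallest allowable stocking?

stocking = 2

Substituting into the temp_strat equation gives temp_strat = 2*stocking - 7.
This gives fish_pop = 8*stocking - 72.
Require 8*stocking - 72 ≥ -56, so stocking ≥ 2.
The smallest integer in [0, 6] satisfying this is 2.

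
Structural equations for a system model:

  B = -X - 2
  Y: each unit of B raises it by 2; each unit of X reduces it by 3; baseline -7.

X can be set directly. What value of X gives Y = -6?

X = -1

Substituting into the Y equation gives Y = -5*X - 11.
Solve -5*X - 11 = -6: X = (-6 + 11) / -5 = -1.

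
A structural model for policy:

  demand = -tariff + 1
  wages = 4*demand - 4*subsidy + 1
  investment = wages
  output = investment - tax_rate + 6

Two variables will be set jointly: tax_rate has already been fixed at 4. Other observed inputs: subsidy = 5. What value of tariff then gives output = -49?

With tax_rate held at 4:
Substituting into the wages equation gives wages = -4*tariff - 15.
Substituting into the investment equation gives investment = -4*tariff - 15.
Substituting into the output equation gives output = -4*tariff - 13.
Solve -4*tariff - 13 = -49: tariff = (-49 + 13) / -4 = 9.

tariff = 9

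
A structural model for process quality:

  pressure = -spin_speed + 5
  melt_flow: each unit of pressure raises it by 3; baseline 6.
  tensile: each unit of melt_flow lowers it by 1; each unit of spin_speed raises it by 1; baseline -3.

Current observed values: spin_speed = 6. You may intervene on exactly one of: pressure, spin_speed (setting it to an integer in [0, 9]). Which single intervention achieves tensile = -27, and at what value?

Intervening on pressure: with other inputs at their observed values, tensile = -3*pressure - 3. Solving for -27 gives pressure = 8, within [0, 9].
Intervening on spin_speed: tensile = 4*spin_speed - 24. Reaching -27 requires spin_speed = -3/4, not an integer.

set pressure = 8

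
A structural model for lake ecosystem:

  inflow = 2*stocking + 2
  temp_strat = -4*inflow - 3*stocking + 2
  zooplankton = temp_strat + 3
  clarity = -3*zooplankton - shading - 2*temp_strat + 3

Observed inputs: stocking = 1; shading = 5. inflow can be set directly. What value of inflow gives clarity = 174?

Intervening on inflow fixes its value directly, overriding its dependence on stocking.
Substituting into the temp_strat equation gives temp_strat = -4*inflow - 1.
Substituting into the zooplankton equation gives zooplankton = -4*inflow + 2.
Substituting into the clarity equation gives clarity = 20*inflow - 6.
Solve 20*inflow - 6 = 174: inflow = (174 + 6) / 20 = 9.

inflow = 9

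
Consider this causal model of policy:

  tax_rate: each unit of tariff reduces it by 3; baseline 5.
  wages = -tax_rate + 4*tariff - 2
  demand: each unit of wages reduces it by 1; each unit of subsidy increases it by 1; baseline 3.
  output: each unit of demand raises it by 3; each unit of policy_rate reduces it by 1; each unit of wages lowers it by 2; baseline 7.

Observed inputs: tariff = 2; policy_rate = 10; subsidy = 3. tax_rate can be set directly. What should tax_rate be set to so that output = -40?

tax_rate = -5

Intervening on tax_rate fixes its value directly, overriding its dependence on tariff.
Substituting into the wages equation gives wages = -tax_rate + 6.
So demand = tax_rate.
So output = 5*tax_rate - 15.
Solve 5*tax_rate - 15 = -40: tax_rate = (-40 + 15) / 5 = -5.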